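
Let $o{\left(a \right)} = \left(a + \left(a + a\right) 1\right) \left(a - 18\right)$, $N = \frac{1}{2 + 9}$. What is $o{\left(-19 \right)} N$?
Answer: $\frac{2109}{11} \approx 191.73$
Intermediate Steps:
$N = \frac{1}{11} \approx 0.090909$
$o{\left(a \right)} = 3 a \left(-18 + a\right)$ ($o{\left(a \right)} = \left(a + 2 a 1\right) \left(-18 + a\right) = \left(a + 2 a\right) \left(-18 + a\right) = 3 a \left(-18 + a\right)$)
$o{\left(-19 \right)} N = 3 \left(-19\right) \left(-18 - 19\right) \frac{1}{11} = 3 \left(-19\right) \left(-37\right) \frac{1}{11} = 2109 \cdot \frac{1}{11} = \frac{2109}{11}$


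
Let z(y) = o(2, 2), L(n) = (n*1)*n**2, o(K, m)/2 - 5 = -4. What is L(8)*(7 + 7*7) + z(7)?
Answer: 28674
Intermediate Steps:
o(K, m) = 2 (o(K, m) = 10 + 2*(-4) = 10 - 8 = 2)
L(n) = n**3 (L(n) = n*n**2 = n**3)
z(y) = 2
L(8)*(7 + 7*7) + z(7) = 8**3*(7 + 7*7) + 2 = 512*(7 + 49) + 2 = 512*56 + 2 = 28672 + 2 = 28674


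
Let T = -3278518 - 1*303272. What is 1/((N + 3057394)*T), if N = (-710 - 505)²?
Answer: -1/16238471198010 ≈ -6.1582e-14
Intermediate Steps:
T = -3581790 (T = -3278518 - 303272 = -3581790)
N = 1476225 (N = (-1215)² = 1476225)
1/((N + 3057394)*T) = 1/((1476225 + 3057394)*(-3581790)) = -1/3581790/4533619 = (1/4533619)*(-1/3581790) = -1/16238471198010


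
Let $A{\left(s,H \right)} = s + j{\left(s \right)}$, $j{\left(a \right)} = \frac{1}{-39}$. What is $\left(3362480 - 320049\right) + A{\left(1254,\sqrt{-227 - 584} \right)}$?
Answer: $\frac{118703714}{39} \approx 3.0437 \cdot 10^{6}$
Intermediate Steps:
$j{\left(a \right)} = - \frac{1}{39}$
$A{\left(s,H \right)} = - \frac{1}{39} + s$ ($A{\left(s,H \right)} = s - \frac{1}{39} = - \frac{1}{39} + s$)
$\left(3362480 - 320049\right) + A{\left(1254,\sqrt{-227 - 584} \right)} = \left(3362480 - 320049\right) + \left(- \frac{1}{39} + 1254\right) = 3042431 + \frac{48905}{39} = \frac{118703714}{39}$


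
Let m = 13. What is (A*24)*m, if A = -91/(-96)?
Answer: 1183/4 ≈ 295.75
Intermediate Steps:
A = 91/96 (A = -91*(-1/96) = 91/96 ≈ 0.94792)
(A*24)*m = ((91/96)*24)*13 = (91/4)*13 = 1183/4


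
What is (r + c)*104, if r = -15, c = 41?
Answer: 2704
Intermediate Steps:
(r + c)*104 = (-15 + 41)*104 = 26*104 = 2704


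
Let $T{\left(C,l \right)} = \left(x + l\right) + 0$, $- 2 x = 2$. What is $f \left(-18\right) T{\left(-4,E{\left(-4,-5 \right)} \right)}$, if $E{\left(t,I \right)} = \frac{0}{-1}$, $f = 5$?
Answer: $90$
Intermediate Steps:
$x = -1$ ($x = \left(- \frac{1}{2}\right) 2 = -1$)
$E{\left(t,I \right)} = 0$ ($E{\left(t,I \right)} = 0 \left(-1\right) = 0$)
$T{\left(C,l \right)} = -1 + l$ ($T{\left(C,l \right)} = \left(-1 + l\right) + 0 = -1 + l$)
$f \left(-18\right) T{\left(-4,E{\left(-4,-5 \right)} \right)} = 5 \left(-18\right) \left(-1 + 0\right) = \left(-90\right) \left(-1\right) = 90$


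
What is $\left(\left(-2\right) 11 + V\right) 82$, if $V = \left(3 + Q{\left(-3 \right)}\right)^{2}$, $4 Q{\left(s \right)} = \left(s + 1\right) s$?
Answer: $- \frac{287}{2} \approx -143.5$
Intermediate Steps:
$Q{\left(s \right)} = \frac{s \left(1 + s\right)}{4}$ ($Q{\left(s \right)} = \frac{\left(s + 1\right) s}{4} = \frac{\left(1 + s\right) s}{4} = \frac{s \left(1 + s\right)}{4}$)
$V = \frac{81}{4}$ ($V = \left(3 + \frac{1}{4} \left(-3\right) \left(1 - 3\right)\right)^{2} = \left(3 + \frac{1}{4} \left(-3\right) \left(-2\right)\right)^{2} = \left(3 + \frac{3}{2}\right)^{2} = \left(\frac{9}{2}\right)^{2} = \frac{81}{4} \approx 20.25$)
$\left(\left(-2\right) 11 + V\right) 82 = \left(\left(-2\right) 11 + \frac{81}{4}\right) 82 = \left(-22 + \frac{81}{4}\right) 82 = \left(- \frac{7}{4}\right) 82 = - \frac{287}{2}$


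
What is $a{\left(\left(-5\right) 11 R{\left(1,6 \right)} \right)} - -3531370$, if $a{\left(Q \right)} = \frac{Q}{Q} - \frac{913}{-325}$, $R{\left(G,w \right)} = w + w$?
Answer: $\frac{1147696488}{325} \approx 3.5314 \cdot 10^{6}$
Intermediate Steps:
$R{\left(G,w \right)} = 2 w$
$a{\left(Q \right)} = \frac{1238}{325}$ ($a{\left(Q \right)} = 1 - - \frac{913}{325} = 1 + \frac{913}{325} = \frac{1238}{325}$)
$a{\left(\left(-5\right) 11 R{\left(1,6 \right)} \right)} - -3531370 = \frac{1238}{325} - -3531370 = \frac{1238}{325} + 3531370 = \frac{1147696488}{325}$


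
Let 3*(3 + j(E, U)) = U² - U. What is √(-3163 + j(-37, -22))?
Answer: 4*I*√1686/3 ≈ 54.748*I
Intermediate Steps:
j(E, U) = -3 - U/3 + U²/3 (j(E, U) = -3 + (U² - U)/3 = -3 + (-U/3 + U²/3) = -3 - U/3 + U²/3)
√(-3163 + j(-37, -22)) = √(-3163 + (-3 - ⅓*(-22) + (⅓)*(-22)²)) = √(-3163 + (-3 + 22/3 + (⅓)*484)) = √(-3163 + (-3 + 22/3 + 484/3)) = √(-3163 + 497/3) = √(-8992/3) = 4*I*√1686/3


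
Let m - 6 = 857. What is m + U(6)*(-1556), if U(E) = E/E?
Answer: -693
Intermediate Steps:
m = 863 (m = 6 + 857 = 863)
U(E) = 1
m + U(6)*(-1556) = 863 + 1*(-1556) = 863 - 1556 = -693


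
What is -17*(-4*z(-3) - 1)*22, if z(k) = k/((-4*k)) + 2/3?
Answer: 2992/3 ≈ 997.33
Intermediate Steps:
z(k) = 5/12 (z(k) = k*(-1/(4*k)) + 2*(⅓) = -¼ + ⅔ = 5/12)
-17*(-4*z(-3) - 1)*22 = -17*(-4*5/12 - 1)*22 = -17*(-5/3 - 1)*22 = -17*(-8/3)*22 = (136/3)*22 = 2992/3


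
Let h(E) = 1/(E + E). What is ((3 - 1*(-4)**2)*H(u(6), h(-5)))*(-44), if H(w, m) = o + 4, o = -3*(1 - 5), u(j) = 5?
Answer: 9152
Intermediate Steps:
o = 12 (o = -3*(-4) = 12)
h(E) = 1/(2*E)
H(w, m) = 16 (H(w, m) = 12 + 4 = 16)
((3 - 1*(-4)**2)*H(u(6), h(-5)))*(-44) = ((3 - 1*(-4)**2)*16)*(-44) = ((3 - 1*16)*16)*(-44) = ((3 - 16)*16)*(-44) = -13*16*(-44) = -208*(-44) = 9152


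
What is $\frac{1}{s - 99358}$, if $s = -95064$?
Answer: $- \frac{1}{194422} \approx -5.1434 \cdot 10^{-6}$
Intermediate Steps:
$\frac{1}{s - 99358} = \frac{1}{-95064 - 99358} = \frac{1}{-194422} = - \frac{1}{194422}$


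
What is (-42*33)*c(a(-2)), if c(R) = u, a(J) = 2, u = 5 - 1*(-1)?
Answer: -8316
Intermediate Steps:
u = 6 (u = 5 + 1 = 6)
c(R) = 6
(-42*33)*c(a(-2)) = -42*33*6 = -1386*6 = -8316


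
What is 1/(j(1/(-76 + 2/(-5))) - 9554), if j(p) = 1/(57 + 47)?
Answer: -104/993615 ≈ -0.00010467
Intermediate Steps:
j(p) = 1/104
1/(j(1/(-76 + 2/(-5))) - 9554) = 1/(1/104 - 9554) = 1/(-993615/104) = -104/993615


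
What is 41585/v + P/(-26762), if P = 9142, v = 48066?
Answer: 336739199/643171146 ≈ 0.52356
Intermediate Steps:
41585/v + P/(-26762) = 41585/48066 + 9142/(-26762) = 41585*(1/48066) + 9142*(-1/26762) = 41585/48066 - 4571/13381 = 336739199/643171146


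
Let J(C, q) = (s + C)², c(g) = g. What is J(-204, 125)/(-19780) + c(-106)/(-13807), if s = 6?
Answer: -134798237/68275615 ≈ -1.9743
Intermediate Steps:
J(C, q) = (6 + C)²
J(-204, 125)/(-19780) + c(-106)/(-13807) = (6 - 204)²/(-19780) - 106/(-13807) = (-198)²*(-1/19780) - 106*(-1/13807) = 39204*(-1/19780) + 106/13807 = -9801/4945 + 106/13807 = -134798237/68275615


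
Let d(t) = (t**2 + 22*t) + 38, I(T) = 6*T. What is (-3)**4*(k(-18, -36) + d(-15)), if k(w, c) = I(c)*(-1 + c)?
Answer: 641925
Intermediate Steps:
d(t) = 38 + t**2 + 22*t
k(w, c) = 6*c*(-1 + c) (k(w, c) = (6*c)*(-1 + c) = 6*c*(-1 + c))
(-3)**4*(k(-18, -36) + d(-15)) = (-3)**4*(6*(-36)*(-1 - 36) + (38 + (-15)**2 + 22*(-15))) = 81*(6*(-36)*(-37) + (38 + 225 - 330)) = 81*(7992 - 67) = 81*7925 = 641925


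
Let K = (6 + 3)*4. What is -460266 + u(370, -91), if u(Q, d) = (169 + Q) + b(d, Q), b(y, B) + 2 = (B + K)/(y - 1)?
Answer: -21147737/46 ≈ -4.5973e+5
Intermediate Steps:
K = 36 (K = 9*4 = 36)
b(y, B) = -2 + (36 + B)/(-1 + y) (b(y, B) = -2 + (B + 36)/(y - 1) = -2 + (36 + B)/(-1 + y))
u(Q, d) = 169 + Q + (38 + Q - 2*d)/(-1 + d) (u(Q, d) = (169 + Q) + (38 + Q - 2*d)/(-1 + d) = 169 + Q + (38 + Q - 2*d)/(-1 + d))
-460266 + u(370, -91) = -460266 + (-131 + 167*(-91) + 370*(-91))/(-1 - 91) = -460266 + (-131 - 15197 - 33670)/(-92) = -460266 - 1/92*(-48998) = -460266 + 24499/46 = -21147737/46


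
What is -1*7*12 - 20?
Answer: -104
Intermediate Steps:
-1*7*12 - 20 = -7*12 - 20 = -84 - 20 = -104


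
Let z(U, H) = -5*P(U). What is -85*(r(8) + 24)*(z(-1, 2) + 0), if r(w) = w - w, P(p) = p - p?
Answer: 0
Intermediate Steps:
P(p) = 0
z(U, H) = 0 (z(U, H) = -5*0 = 0)
r(w) = 0
-85*(r(8) + 24)*(z(-1, 2) + 0) = -85*(0 + 24)*(0 + 0) = -2040*0 = -85*0 = 0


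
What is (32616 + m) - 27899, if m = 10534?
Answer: 15251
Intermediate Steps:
(32616 + m) - 27899 = (32616 + 10534) - 27899 = 43150 - 27899 = 15251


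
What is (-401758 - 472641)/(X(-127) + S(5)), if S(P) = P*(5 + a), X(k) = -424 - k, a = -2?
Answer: 874399/282 ≈ 3100.7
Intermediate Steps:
S(P) = 3*P (S(P) = P*(5 - 2) = P*3 = 3*P)
(-401758 - 472641)/(X(-127) + S(5)) = (-401758 - 472641)/((-424 - 1*(-127)) + 3*5) = -874399/((-424 + 127) + 15) = -874399/(-297 + 15) = -874399/(-282) = -874399*(-1/282) = 874399/282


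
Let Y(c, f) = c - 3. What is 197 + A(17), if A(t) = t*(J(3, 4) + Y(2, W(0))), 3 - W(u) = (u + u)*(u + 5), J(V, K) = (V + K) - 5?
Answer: 214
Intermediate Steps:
J(V, K) = -5 + K + V (J(V, K) = (K + V) - 5 = -5 + K + V)
W(u) = 3 - 2*u*(5 + u) (W(u) = 3 - (u + u)*(u + 5) = 3 - 2*u*(5 + u))
Y(c, f) = -3 + c
A(t) = t (A(t) = t*((-5 + 4 + 3) + (-3 + 2)) = t*(2 - 1) = t*1 = t)
197 + A(17) = 197 + 17 = 214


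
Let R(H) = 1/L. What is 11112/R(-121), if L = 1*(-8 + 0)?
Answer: -88896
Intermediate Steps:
L = -8 (L = 1*(-8) = -8)
R(H) = -⅛ (R(H) = 1/(-8) = -⅛)
11112/R(-121) = 11112/(-⅛) = 11112*(-8) = -88896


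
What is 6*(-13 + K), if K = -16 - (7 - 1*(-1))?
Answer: -222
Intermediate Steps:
K = -24 (K = -16 - (7 + 1) = -16 - 1*8 = -16 - 8 = -24)
6*(-13 + K) = 6*(-13 - 24) = 6*(-37) = -222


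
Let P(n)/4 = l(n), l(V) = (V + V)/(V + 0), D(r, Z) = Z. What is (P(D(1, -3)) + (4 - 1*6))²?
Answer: 36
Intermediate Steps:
l(V) = 2 (l(V) = (2*V)/V = 2)
P(n) = 8 (P(n) = 4*2 = 8)
(P(D(1, -3)) + (4 - 1*6))² = (8 + (4 - 1*6))² = (8 + (4 - 6))² = (8 - 2)² = 6² = 36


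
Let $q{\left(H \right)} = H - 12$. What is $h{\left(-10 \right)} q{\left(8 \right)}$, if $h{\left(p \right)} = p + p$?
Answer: $80$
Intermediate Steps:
$q{\left(H \right)} = -12 + H$
$h{\left(p \right)} = 2 p$
$h{\left(-10 \right)} q{\left(8 \right)} = 2 \left(-10\right) \left(-12 + 8\right) = \left(-20\right) \left(-4\right) = 80$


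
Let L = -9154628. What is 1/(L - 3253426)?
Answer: -1/12408054 ≈ -8.0593e-8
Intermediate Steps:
1/(L - 3253426) = 1/(-9154628 - 3253426) = 1/(-12408054) = -1/12408054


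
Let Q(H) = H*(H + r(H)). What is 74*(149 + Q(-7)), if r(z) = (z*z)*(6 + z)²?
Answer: -10730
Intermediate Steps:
r(z) = z²*(6 + z)²
Q(H) = H*(H + H²*(6 + H)²)
74*(149 + Q(-7)) = 74*(149 + (-7)²*(1 - 7*(6 - 7)²)) = 74*(149 + 49*(1 - 7*(-1)²)) = 74*(149 + 49*(1 - 7*1)) = 74*(149 + 49*(1 - 7)) = 74*(149 + 49*(-6)) = 74*(149 - 294) = 74*(-145) = -10730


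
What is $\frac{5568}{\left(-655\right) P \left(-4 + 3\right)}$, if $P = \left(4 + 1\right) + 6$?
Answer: $\frac{5568}{7205} \approx 0.7728$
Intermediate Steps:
$P = 11$ ($P = 5 + 6 = 11$)
$\frac{5568}{\left(-655\right) P \left(-4 + 3\right)} = \frac{5568}{\left(-655\right) 11 \left(-4 + 3\right)} = \frac{5568}{\left(-655\right) 11 \left(-1\right)} = \frac{5568}{\left(-655\right) \left(-11\right)} = \frac{5568}{7205}$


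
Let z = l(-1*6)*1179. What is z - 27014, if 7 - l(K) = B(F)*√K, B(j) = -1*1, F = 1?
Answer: -18761 + 1179*I*√6 ≈ -18761.0 + 2887.9*I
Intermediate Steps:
B(j) = -1
l(K) = 7 + √K (l(K) = 7 - (-1)*√K = 7 + √K)
z = 8253 + 1179*I*√6 (z = (7 + √(-1*6))*1179 = (7 + √(-6))*1179 = (7 + I*√6)*1179 = 8253 + 1179*I*√6 ≈ 8253.0 + 2887.9*I)
z - 27014 = (8253 + 1179*I*√6) - 27014 = -18761 + 1179*I*√6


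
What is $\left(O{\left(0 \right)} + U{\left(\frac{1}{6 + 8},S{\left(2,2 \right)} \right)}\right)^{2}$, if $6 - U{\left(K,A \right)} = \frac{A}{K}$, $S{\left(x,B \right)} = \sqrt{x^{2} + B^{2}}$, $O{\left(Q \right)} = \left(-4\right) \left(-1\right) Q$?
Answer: $1604 - 336 \sqrt{2} \approx 1128.8$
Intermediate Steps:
$O{\left(Q \right)} = 4 Q$
$S{\left(x,B \right)} = \sqrt{B^{2} + x^{2}}$
$U{\left(K,A \right)} = 6 - \frac{A}{K}$
$\left(O{\left(0 \right)} + U{\left(\frac{1}{6 + 8},S{\left(2,2 \right)} \right)}\right)^{2} = \left(4 \cdot 0 + \left(6 - \frac{\sqrt{2^{2} + 2^{2}}}{\frac{1}{6 + 8}}\right)\right)^{2} = \left(0 + \left(6 - \frac{\sqrt{4 + 4}}{\frac{1}{14}}\right)\right)^{2} = \left(0 + \left(6 - \sqrt{8} \frac{1}{\frac{1}{14}}\right)\right)^{2} = \left(0 + \left(6 - 2 \sqrt{2} \cdot 14\right)\right)^{2} = \left(0 + \left(6 - 28 \sqrt{2}\right)\right)^{2} = \left(6 - 28 \sqrt{2}\right)^{2}$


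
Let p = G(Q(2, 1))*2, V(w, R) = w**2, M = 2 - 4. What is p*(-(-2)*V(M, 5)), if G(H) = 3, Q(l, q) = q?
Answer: 48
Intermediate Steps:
M = -2
p = 6 (p = 3*2 = 6)
p*(-(-2)*V(M, 5)) = 6*(-(-2)*(-2)**2) = 6*(-(-2)*4) = 6*(-1*(-8)) = 6*8 = 48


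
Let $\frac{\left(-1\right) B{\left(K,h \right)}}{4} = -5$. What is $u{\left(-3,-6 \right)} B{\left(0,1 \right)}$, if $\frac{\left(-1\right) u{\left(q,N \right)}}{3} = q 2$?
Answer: $360$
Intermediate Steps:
$u{\left(q,N \right)} = - 6 q$ ($u{\left(q,N \right)} = - 3 q 2 = - 3 \cdot 2 q = - 6 q$)
$B{\left(K,h \right)} = 20$ ($B{\left(K,h \right)} = \left(-4\right) \left(-5\right) = 20$)
$u{\left(-3,-6 \right)} B{\left(0,1 \right)} = \left(-6\right) \left(-3\right) 20 = 18 \cdot 20 = 360$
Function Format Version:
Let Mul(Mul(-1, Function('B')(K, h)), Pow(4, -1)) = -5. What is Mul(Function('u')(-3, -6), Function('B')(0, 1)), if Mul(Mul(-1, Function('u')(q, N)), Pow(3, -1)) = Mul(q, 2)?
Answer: 360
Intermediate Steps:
Function('u')(q, N) = Mul(-6, q) (Function('u')(q, N) = Mul(-3, Mul(q, 2)) = Mul(-3, Mul(2, q)) = Mul(-6, q))
Function('B')(K, h) = 20 (Function('B')(K, h) = Mul(-4, -5) = 20)
Mul(Function('u')(-3, -6), Function('B')(0, 1)) = Mul(Mul(-6, -3), 20) = Mul(18, 20) = 360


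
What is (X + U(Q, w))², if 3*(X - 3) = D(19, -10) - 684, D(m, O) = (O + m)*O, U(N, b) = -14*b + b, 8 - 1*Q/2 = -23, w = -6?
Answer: 31329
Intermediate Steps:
Q = 62 (Q = 16 - 2*(-23) = 16 + 46 = 62)
U(N, b) = -13*b
D(m, O) = O*(O + m)
X = -255 (X = 3 + (-10*(-10 + 19) - 684)/3 = 3 + (-10*9 - 684)/3 = 3 + (-90 - 684)/3 = 3 + (⅓)*(-774) = 3 - 258 = -255)
(X + U(Q, w))² = (-255 - 13*(-6))² = (-255 + 78)² = (-177)² = 31329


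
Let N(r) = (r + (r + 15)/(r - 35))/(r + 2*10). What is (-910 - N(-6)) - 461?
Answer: -786699/574 ≈ -1370.6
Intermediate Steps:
N(r) = (r + (15 + r)/(-35 + r))/(20 + r) (N(r) = (r + (15 + r)/(-35 + r))/(r + 20) = (r + (15 + r)/(-35 + r))/(20 + r))
(-910 - N(-6)) - 461 = (-910 - (-15 - 1*(-6)**2 + 34*(-6))/(700 - 1*(-6)**2 + 15*(-6))) - 461 = (-910 - (-15 - 1*36 - 204)/(700 - 1*36 - 90)) - 461 = (-910 - (-15 - 36 - 204)/(700 - 36 - 90)) - 461 = (-910 - (-255)/574) - 461 = (-910 - 1*(-255/574)) - 461 = (-910 + 255/574) - 461 = -522085/574 - 461 = -786699/574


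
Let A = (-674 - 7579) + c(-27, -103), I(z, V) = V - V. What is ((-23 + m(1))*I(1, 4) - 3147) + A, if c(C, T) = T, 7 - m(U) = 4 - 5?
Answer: -11503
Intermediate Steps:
m(U) = 8 (m(U) = 7 - (4 - 5) = 7 - 1*(-1) = 7 + 1 = 8)
I(z, V) = 0
A = -8356 (A = (-674 - 7579) - 103 = -8253 - 103 = -8356)
((-23 + m(1))*I(1, 4) - 3147) + A = ((-23 + 8)*0 - 3147) - 8356 = (-15*0 - 3147) - 8356 = (0 - 3147) - 8356 = -3147 - 8356 = -11503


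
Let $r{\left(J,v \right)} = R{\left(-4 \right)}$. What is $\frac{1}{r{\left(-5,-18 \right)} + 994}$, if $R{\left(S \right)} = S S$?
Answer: $\frac{1}{1010} \approx 0.0009901$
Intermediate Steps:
$R{\left(S \right)} = S^{2}$
$r{\left(J,v \right)} = 16$ ($r{\left(J,v \right)} = \left(-4\right)^{2} = 16$)
$\frac{1}{r{\left(-5,-18 \right)} + 994} = \frac{1}{16 + 994} = \frac{1}{1010}$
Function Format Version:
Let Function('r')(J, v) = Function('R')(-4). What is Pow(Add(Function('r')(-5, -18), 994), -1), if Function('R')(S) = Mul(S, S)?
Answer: Rational(1, 1010) ≈ 0.00099010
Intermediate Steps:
Function('R')(S) = Pow(S, 2)
Function('r')(J, v) = 16 (Function('r')(J, v) = Pow(-4, 2) = 16)
Pow(Add(Function('r')(-5, -18), 994), -1) = Pow(Add(16, 994), -1) = Pow(1010, -1) = Rational(1, 1010)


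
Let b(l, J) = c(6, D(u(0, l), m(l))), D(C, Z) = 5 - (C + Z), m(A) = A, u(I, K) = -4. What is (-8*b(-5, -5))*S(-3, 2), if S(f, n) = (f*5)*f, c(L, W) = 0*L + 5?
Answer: -1800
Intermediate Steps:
D(C, Z) = 5 - C - Z (D(C, Z) = 5 + (-C - Z) = 5 - C - Z)
c(L, W) = 5 (c(L, W) = 0 + 5 = 5)
b(l, J) = 5
S(f, n) = 5*f² (S(f, n) = (5*f)*f = 5*f²)
(-8*b(-5, -5))*S(-3, 2) = (-8*5)*(5*(-3)²) = -200*9 = -40*45 = -1800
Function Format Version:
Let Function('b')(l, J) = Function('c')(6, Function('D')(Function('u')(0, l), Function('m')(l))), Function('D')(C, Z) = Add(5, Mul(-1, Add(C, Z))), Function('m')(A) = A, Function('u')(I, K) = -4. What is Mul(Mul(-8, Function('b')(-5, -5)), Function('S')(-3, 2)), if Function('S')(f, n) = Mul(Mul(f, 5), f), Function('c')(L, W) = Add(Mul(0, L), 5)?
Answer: -1800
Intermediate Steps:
Function('D')(C, Z) = Add(5, Mul(-1, C), Mul(-1, Z)) (Function('D')(C, Z) = Add(5, Add(Mul(-1, C), Mul(-1, Z))) = Add(5, Mul(-1, C), Mul(-1, Z)))
Function('c')(L, W) = 5 (Function('c')(L, W) = Add(0, 5) = 5)
Function('b')(l, J) = 5
Function('S')(f, n) = Mul(5, Pow(f, 2)) (Function('S')(f, n) = Mul(Mul(5, f), f) = Mul(5, Pow(f, 2)))
Mul(Mul(-8, Function('b')(-5, -5)), Function('S')(-3, 2)) = Mul(Mul(-8, 5), Mul(5, Pow(-3, 2))) = Mul(-40, Mul(5, 9)) = Mul(-40, 45) = -1800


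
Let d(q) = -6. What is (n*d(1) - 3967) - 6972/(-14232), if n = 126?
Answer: -5600897/1186 ≈ -4722.5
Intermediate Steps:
(n*d(1) - 3967) - 6972/(-14232) = (126*(-6) - 3967) - 6972/(-14232) = (-756 - 3967) - 6972*(-1/14232) = -4723 + 581/1186 = -5600897/1186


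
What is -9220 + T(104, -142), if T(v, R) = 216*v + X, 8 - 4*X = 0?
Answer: 13246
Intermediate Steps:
X = 2 (X = 2 - ¼*0 = 2 + 0 = 2)
T(v, R) = 2 + 216*v (T(v, R) = 216*v + 2 = 2 + 216*v)
-9220 + T(104, -142) = -9220 + (2 + 216*104) = -9220 + (2 + 22464) = -9220 + 22466 = 13246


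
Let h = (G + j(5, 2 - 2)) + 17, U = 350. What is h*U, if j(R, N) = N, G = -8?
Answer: 3150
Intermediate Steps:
h = 9 (h = (-8 + (2 - 2)) + 17 = (-8 + 0) + 17 = -8 + 17 = 9)
h*U = 9*350 = 3150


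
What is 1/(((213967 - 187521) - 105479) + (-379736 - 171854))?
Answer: -1/630623 ≈ -1.5857e-6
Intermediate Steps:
1/(((213967 - 187521) - 105479) + (-379736 - 171854)) = 1/((26446 - 105479) - 551590) = 1/(-79033 - 551590) = 1/(-630623) = -1/630623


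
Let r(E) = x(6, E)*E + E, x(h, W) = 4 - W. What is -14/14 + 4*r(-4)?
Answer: -145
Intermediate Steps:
r(E) = E + E*(4 - E) (r(E) = (4 - E)*E + E = E*(4 - E) + E = E + E*(4 - E))
-14/14 + 4*r(-4) = -14/14 + 4*(-4*(5 - 1*(-4))) = -14*1/14 + 4*(-4*(5 + 4)) = -1 + 4*(-4*9) = -1 + 4*(-36) = -1 - 144 = -145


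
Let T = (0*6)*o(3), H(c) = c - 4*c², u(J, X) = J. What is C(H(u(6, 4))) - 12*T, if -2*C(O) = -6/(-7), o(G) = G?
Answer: -3/7 ≈ -0.42857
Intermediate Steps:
C(O) = -3/7 (C(O) = -(-3)/(-7) = -(-3)*(-1)/7 = -½*6/7 = -3/7)
T = 0 (T = (0*6)*3 = 0*3 = 0)
C(H(u(6, 4))) - 12*T = -3/7 - 12*0 = -3/7 + 0 = -3/7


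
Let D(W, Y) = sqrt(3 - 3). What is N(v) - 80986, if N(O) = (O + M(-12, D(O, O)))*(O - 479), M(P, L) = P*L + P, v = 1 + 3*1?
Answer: -77186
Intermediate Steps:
D(W, Y) = 0 (D(W, Y) = sqrt(0) = 0)
v = 4 (v = 1 + 3 = 4)
M(P, L) = P + L*P (M(P, L) = L*P + P = P + L*P)
N(O) = (-479 + O)*(-12 + O) (N(O) = (O - 12*(1 + 0))*(O - 479) = (O - 12*1)*(-479 + O) = (O - 12)*(-479 + O) = (-12 + O)*(-479 + O) = (-479 + O)*(-12 + O))
N(v) - 80986 = (5748 + 4**2 - 491*4) - 80986 = (5748 + 16 - 1964) - 80986 = 3800 - 80986 = -77186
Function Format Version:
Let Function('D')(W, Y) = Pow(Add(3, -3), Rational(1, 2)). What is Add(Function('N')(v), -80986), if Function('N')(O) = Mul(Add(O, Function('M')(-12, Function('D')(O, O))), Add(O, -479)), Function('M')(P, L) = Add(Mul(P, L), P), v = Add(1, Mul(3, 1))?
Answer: -77186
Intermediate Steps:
Function('D')(W, Y) = 0 (Function('D')(W, Y) = Pow(0, Rational(1, 2)) = 0)
v = 4 (v = Add(1, 3) = 4)
Function('M')(P, L) = Add(P, Mul(L, P)) (Function('M')(P, L) = Add(Mul(L, P), P) = Add(P, Mul(L, P)))
Function('N')(O) = Mul(Add(-479, O), Add(-12, O)) (Function('N')(O) = Mul(Add(O, Mul(-12, Add(1, 0))), Add(O, -479)) = Mul(Add(O, Mul(-12, 1)), Add(-479, O)) = Mul(Add(O, -12), Add(-479, O)) = Mul(Add(-12, O), Add(-479, O)) = Mul(Add(-479, O), Add(-12, O)))
Add(Function('N')(v), -80986) = Add(Add(5748, Pow(4, 2), Mul(-491, 4)), -80986) = Add(Add(5748, 16, -1964), -80986) = Add(3800, -80986) = -77186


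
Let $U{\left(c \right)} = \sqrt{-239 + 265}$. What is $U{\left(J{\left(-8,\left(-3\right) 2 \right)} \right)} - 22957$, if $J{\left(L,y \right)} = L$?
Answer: $-22957 + \sqrt{26} \approx -22952.0$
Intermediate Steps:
$U{\left(c \right)} = \sqrt{26}$
$U{\left(J{\left(-8,\left(-3\right) 2 \right)} \right)} - 22957 = \sqrt{26} - 22957 = -22957 + \sqrt{26}$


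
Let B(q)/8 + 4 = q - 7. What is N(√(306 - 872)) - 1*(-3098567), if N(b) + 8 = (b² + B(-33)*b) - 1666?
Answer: 3096327 - 352*I*√566 ≈ 3.0963e+6 - 8374.3*I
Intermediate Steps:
B(q) = -88 + 8*q (B(q) = -32 + 8*(q - 7) = -32 + 8*(-7 + q) = -32 + (-56 + 8*q) = -88 + 8*q)
N(b) = -1674 + b² - 352*b (N(b) = -8 + ((b² + (-88 + 8*(-33))*b) - 1666) = -8 + ((b² + (-88 - 264)*b) - 1666) = -8 + ((b² - 352*b) - 1666) = -8 + (-1666 + b² - 352*b) = -1674 + b² - 352*b)
N(√(306 - 872)) - 1*(-3098567) = (-1674 + (√(306 - 872))² - 352*√(306 - 872)) - 1*(-3098567) = (-1674 + (√(-566))² - 352*I*√566) + 3098567 = (-1674 + (I*√566)² - 352*I*√566) + 3098567 = (-1674 - 566 - 352*I*√566) + 3098567 = (-2240 - 352*I*√566) + 3098567 = 3096327 - 352*I*√566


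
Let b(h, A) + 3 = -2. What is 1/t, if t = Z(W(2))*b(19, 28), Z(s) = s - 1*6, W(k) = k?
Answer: 1/20 ≈ 0.050000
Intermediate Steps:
b(h, A) = -5 (b(h, A) = -3 - 2 = -5)
Z(s) = -6 + s (Z(s) = s - 6 = -6 + s)
t = 20 (t = (-6 + 2)*(-5) = -4*(-5) = 20)
1/t = 1/20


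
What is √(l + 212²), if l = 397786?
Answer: √442730 ≈ 665.38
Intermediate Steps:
√(l + 212²) = √(397786 + 212²) = √(397786 + 44944) = √442730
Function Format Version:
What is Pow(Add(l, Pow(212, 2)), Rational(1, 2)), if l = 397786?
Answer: Pow(442730, Rational(1, 2)) ≈ 665.38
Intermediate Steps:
Pow(Add(l, Pow(212, 2)), Rational(1, 2)) = Pow(Add(397786, Pow(212, 2)), Rational(1, 2)) = Pow(Add(397786, 44944), Rational(1, 2)) = Pow(442730, Rational(1, 2))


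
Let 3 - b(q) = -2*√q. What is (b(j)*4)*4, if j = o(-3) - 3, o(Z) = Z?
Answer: 48 + 32*I*√6 ≈ 48.0 + 78.384*I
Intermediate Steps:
j = -6 (j = -3 - 3 = -6)
b(q) = 3 + 2*√q (b(q) = 3 - (-2)*√q = 3 + 2*√q)
(b(j)*4)*4 = ((3 + 2*√(-6))*4)*4 = ((3 + 2*(I*√6))*4)*4 = ((3 + 2*I*√6)*4)*4 = (12 + 8*I*√6)*4 = 48 + 32*I*√6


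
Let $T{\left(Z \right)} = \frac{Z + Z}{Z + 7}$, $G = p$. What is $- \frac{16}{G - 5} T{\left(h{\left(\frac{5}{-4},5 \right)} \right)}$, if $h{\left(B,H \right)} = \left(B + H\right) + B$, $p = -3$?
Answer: $\frac{20}{19} \approx 1.0526$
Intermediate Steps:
$G = -3$
$h{\left(B,H \right)} = H + 2 B$
$T{\left(Z \right)} = \frac{2 Z}{7 + Z}$
$- \frac{16}{G - 5} T{\left(h{\left(\frac{5}{-4},5 \right)} \right)} = - \frac{16}{-3 - 5} \frac{2 \left(5 + 2 \frac{5}{-4}\right)}{7 + \left(5 + 2 \frac{5}{-4}\right)} = - \frac{16}{-8} \frac{2 \left(5 + 2 \cdot 5 \left(- \frac{1}{4}\right)\right)}{7 + \left(5 + 2 \cdot 5 \left(- \frac{1}{4}\right)\right)} = \left(-16\right) \left(- \frac{1}{8}\right) \frac{2 \left(5 + 2 \left(- \frac{5}{4}\right)\right)}{7 + \left(5 + 2 \left(- \frac{5}{4}\right)\right)} = 2 \frac{2 \left(5 - \frac{5}{2}\right)}{7 + \left(5 - \frac{5}{2}\right)} = 2 \cdot 2 \cdot \frac{5}{2} \frac{1}{7 + \frac{5}{2}} = 2 \cdot 2 \cdot \frac{5}{2} \frac{1}{\frac{19}{2}} = 2 \cdot 2 \cdot \frac{5}{2} \cdot \frac{2}{19} = 2 \cdot \frac{10}{19} = \frac{20}{19}$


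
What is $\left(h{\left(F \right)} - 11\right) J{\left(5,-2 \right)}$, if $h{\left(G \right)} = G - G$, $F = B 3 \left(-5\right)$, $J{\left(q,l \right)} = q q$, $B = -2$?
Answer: $-275$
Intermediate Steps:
$J{\left(q,l \right)} = q^{2}$
$F = 30$ ($F = \left(-2\right) 3 \left(-5\right) = \left(-6\right) \left(-5\right) = 30$)
$h{\left(G \right)} = 0$
$\left(h{\left(F \right)} - 11\right) J{\left(5,-2 \right)} = \left(0 - 11\right) 5^{2} = \left(-11\right) 25 = -275$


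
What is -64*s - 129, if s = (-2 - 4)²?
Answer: -2433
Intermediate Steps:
s = 36 (s = (-6)² = 36)
-64*s - 129 = -64*36 - 129 = -2304 - 129 = -2433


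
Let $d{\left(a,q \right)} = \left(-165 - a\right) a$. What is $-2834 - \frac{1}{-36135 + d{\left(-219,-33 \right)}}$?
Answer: $- \frac{135921473}{47961} \approx -2834.0$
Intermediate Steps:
$d{\left(a,q \right)} = a \left(-165 - a\right)$
$-2834 - \frac{1}{-36135 + d{\left(-219,-33 \right)}} = -2834 - \frac{1}{-36135 - - 219 \left(165 - 219\right)} = -2834 - \frac{1}{-36135 - \left(-219\right) \left(-54\right)} = -2834 - \frac{1}{-36135 - 11826} = -2834 - \frac{1}{-47961} = -2834 - - \frac{1}{47961} = -2834 + \frac{1}{47961} = - \frac{135921473}{47961}$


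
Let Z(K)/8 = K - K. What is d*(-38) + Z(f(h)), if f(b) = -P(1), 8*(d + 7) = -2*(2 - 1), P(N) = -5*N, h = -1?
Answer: 551/2 ≈ 275.50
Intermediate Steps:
d = -29/4 (d = -7 + (-2*(2 - 1))/8 = -7 + (-2*1)/8 = -7 + (1/8)*(-2) = -7 - 1/4 = -29/4 ≈ -7.2500)
f(b) = 5 (f(b) = -(-5) = -1*(-5) = 5)
Z(K) = 0 (Z(K) = 8*(K - K) = 8*0 = 0)
d*(-38) + Z(f(h)) = -29/4*(-38) + 0 = 551/2 + 0 = 551/2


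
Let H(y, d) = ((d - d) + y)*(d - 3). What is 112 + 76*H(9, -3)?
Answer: -3992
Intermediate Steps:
H(y, d) = y*(-3 + d) (H(y, d) = (0 + y)*(-3 + d) = y*(-3 + d))
112 + 76*H(9, -3) = 112 + 76*(9*(-3 - 3)) = 112 + 76*(9*(-6)) = 112 + 76*(-54) = 112 - 4104 = -3992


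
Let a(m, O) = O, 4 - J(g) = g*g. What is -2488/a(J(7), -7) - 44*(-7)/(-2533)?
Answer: 6299948/17731 ≈ 355.31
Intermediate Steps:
J(g) = 4 - g² (J(g) = 4 - g*g = 4 - g²)
-2488/a(J(7), -7) - 44*(-7)/(-2533) = -2488/(-7) - 44*(-7)/(-2533) = -2488*(-⅐) + 308*(-1/2533) = 2488/7 - 308/2533 = 6299948/17731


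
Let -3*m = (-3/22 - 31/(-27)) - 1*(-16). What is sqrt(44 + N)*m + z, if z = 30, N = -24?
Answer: 30 - 10105*sqrt(5)/891 ≈ 4.6403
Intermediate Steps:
m = -10105/1782 (m = -((-3/22 - 31/(-27)) - 1*(-16))/3 = -((-3*1/22 - 31*(-1/27)) + 16)/3 = -((-3/22 + 31/27) + 16)/3 = -(601/594 + 16)/3 = -1/3*10105/594 = -10105/1782 ≈ -5.6706)
sqrt(44 + N)*m + z = sqrt(44 - 24)*(-10105/1782) + 30 = sqrt(20)*(-10105/1782) + 30 = (2*sqrt(5))*(-10105/1782) + 30 = -10105*sqrt(5)/891 + 30 = 30 - 10105*sqrt(5)/891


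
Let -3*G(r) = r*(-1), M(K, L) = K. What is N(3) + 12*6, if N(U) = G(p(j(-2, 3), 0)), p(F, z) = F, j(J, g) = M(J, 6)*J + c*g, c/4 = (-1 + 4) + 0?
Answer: 256/3 ≈ 85.333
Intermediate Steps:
c = 12 (c = 4*((-1 + 4) + 0) = 4*(3 + 0) = 4*3 = 12)
j(J, g) = J² + 12*g (j(J, g) = J*J + 12*g = J² + 12*g)
G(r) = r/3 (G(r) = -r*(-1)/3 = -(-1)*r/3 = r/3)
N(U) = 40/3 (N(U) = ((-2)² + 12*3)/3 = (4 + 36)/3 = (⅓)*40 = 40/3)
N(3) + 12*6 = 40/3 + 12*6 = 40/3 + 72 = 256/3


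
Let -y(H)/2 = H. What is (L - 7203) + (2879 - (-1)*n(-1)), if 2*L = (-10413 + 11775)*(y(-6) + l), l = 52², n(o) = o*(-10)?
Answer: 1845282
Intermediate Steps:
n(o) = -10*o
y(H) = -2*H
l = 2704
L = 1849596 (L = ((-10413 + 11775)*(-2*(-6) + 2704))/2 = (1362*(12 + 2704))/2 = (1362*2716)/2 = (½)*3699192 = 1849596)
(L - 7203) + (2879 - (-1)*n(-1)) = (1849596 - 7203) + (2879 - (-1)*(-10*(-1))) = 1842393 + (2879 - (-1)*10) = 1842393 + (2879 - 1*(-10)) = 1842393 + (2879 + 10) = 1842393 + 2889 = 1845282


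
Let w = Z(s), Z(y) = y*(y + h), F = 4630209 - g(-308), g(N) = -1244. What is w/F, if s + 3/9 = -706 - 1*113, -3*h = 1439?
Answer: 1064314/4631453 ≈ 0.22980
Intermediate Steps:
h = -1439/3 (h = -⅓*1439 = -1439/3 ≈ -479.67)
F = 4631453 (F = 4630209 - 1*(-1244) = 4630209 + 1244 = 4631453)
s = -2458/3 (s = -⅓ + (-706 - 1*113) = -⅓ + (-706 - 113) = -⅓ - 819 = -2458/3 ≈ -819.33)
Z(y) = y*(-1439/3 + y) (Z(y) = y*(y - 1439/3) = y*(-1439/3 + y))
w = 1064314 (w = (⅓)*(-2458/3)*(-1439 + 3*(-2458/3)) = (⅓)*(-2458/3)*(-1439 - 2458) = (⅓)*(-2458/3)*(-3897) = 1064314)
w/F = 1064314/4631453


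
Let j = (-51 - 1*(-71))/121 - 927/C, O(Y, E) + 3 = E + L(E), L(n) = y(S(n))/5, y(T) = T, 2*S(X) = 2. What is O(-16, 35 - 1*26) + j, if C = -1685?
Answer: 1409954/203885 ≈ 6.9154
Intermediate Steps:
S(X) = 1 (S(X) = (½)*2 = 1)
L(n) = ⅕ (L(n) = 1/5 = 1*(⅕) = ⅕)
O(Y, E) = -14/5 + E (O(Y, E) = -3 + (E + ⅕) = -3 + (⅕ + E) = -14/5 + E)
j = 145867/203885 (j = (-51 - 1*(-71))/121 - 927/(-1685) = (-51 + 71)*(1/121) - 927*(-1/1685) = 20*(1/121) + 927/1685 = 20/121 + 927/1685 = 145867/203885 ≈ 0.71544)
O(-16, 35 - 1*26) + j = (-14/5 + (35 - 1*26)) + 145867/203885 = (-14/5 + (35 - 26)) + 145867/203885 = (-14/5 + 9) + 145867/203885 = 31/5 + 145867/203885 = 1409954/203885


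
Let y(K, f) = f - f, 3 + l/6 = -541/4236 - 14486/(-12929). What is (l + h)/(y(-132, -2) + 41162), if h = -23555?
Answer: -215117005695/375721549588 ≈ -0.57254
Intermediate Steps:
l = -109933625/9127874 (l = -18 + 6*(-541/4236 - 14486/(-12929)) = -18 + 6*(-541*1/4236 - 14486*(-1/12929)) = -18 + 6*(-541/4236 + 14486/12929) = -18 + 6*(54368107/54767244) = -18 + 54368107/9127874 = -109933625/9127874 ≈ -12.044)
y(K, f) = 0
(l + h)/(y(-132, -2) + 41162) = (-109933625/9127874 - 23555)/(0 + 41162) = -215117005695/9127874/41162 = -215117005695/9127874*1/41162 = -215117005695/375721549588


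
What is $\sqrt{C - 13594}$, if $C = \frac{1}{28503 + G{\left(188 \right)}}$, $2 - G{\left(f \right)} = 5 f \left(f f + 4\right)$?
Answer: $\frac{i \sqrt{1664733380832616585}}{11066205} \approx 116.59 i$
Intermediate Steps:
$G{\left(f \right)} = 2 - 5 f \left(4 + f^{2}\right)$ ($G{\left(f \right)} = 2 - 5 f \left(f f + 4\right) = 2 - 5 f \left(f^{2} + 4\right) = 2 - 5 f \left(4 + f^{2}\right)$)
$C = - \frac{1}{33198615}$ ($C = \frac{1}{28503 - \left(3758 + 33223360\right)} = \frac{1}{28503 - 33227118} = \frac{1}{-33198615} = - \frac{1}{33198615} \approx -3.0122 \cdot 10^{-8}$)
$\sqrt{C - 13594} = \sqrt{- \frac{1}{33198615} - 13594} = \sqrt{- \frac{451301972311}{33198615}} = \frac{i \sqrt{1664733380832616585}}{11066205}$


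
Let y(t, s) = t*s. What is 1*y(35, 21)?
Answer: 735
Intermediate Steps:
y(t, s) = s*t
1*y(35, 21) = 1*(21*35) = 1*735 = 735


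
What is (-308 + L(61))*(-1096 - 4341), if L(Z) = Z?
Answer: 1342939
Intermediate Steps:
(-308 + L(61))*(-1096 - 4341) = (-308 + 61)*(-1096 - 4341) = -247*(-5437) = 1342939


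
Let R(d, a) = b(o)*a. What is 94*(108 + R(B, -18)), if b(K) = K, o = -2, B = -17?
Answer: 13536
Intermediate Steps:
R(d, a) = -2*a
94*(108 + R(B, -18)) = 94*(108 - 2*(-18)) = 94*(108 + 36) = 94*144 = 13536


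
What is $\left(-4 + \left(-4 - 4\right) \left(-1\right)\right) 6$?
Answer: $24$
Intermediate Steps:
$\left(-4 + \left(-4 - 4\right) \left(-1\right)\right) 6 = \left(-4 - -8\right) 6 = \left(-4 + 8\right) 6 = 4 \cdot 6 = 24$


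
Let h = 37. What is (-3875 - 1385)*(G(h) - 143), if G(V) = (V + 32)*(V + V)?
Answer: -26105380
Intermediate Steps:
G(V) = 2*V*(32 + V) (G(V) = (32 + V)*(2*V) = 2*V*(32 + V))
(-3875 - 1385)*(G(h) - 143) = (-3875 - 1385)*(2*37*(32 + 37) - 143) = -5260*(2*37*69 - 143) = -5260*(5106 - 143) = -5260*4963 = -26105380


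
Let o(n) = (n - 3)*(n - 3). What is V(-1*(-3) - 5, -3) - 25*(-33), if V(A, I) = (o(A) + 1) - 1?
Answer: 850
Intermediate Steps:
o(n) = (-3 + n)² (o(n) = (-3 + n)*(-3 + n) = (-3 + n)²)
V(A, I) = (-3 + A)² (V(A, I) = ((-3 + A)² + 1) - 1 = (1 + (-3 + A)²) - 1 = (-3 + A)²)
V(-1*(-3) - 5, -3) - 25*(-33) = (-3 + (-1*(-3) - 5))² - 25*(-33) = (-3 + (3 - 5))² + 825 = (-3 - 2)² + 825 = (-5)² + 825 = 25 + 825 = 850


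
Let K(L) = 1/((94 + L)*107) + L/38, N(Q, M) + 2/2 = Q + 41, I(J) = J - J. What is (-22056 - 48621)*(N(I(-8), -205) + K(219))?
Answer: -4116291170499/1272658 ≈ -3.2344e+6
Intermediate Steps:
I(J) = 0
N(Q, M) = 40 + Q (N(Q, M) = -1 + (Q + 41) = -1 + (41 + Q) = 40 + Q)
K(L) = L/38 + 1/(107*(94 + L)) (K(L) = (1/107)/(94 + L) + L*(1/38) = 1/(107*(94 + L)) + L/38 = L/38 + 1/(107*(94 + L)))
(-22056 - 48621)*(N(I(-8), -205) + K(219)) = (-22056 - 48621)*((40 + 0) + (38 + 107*219² + 10058*219)/(4066*(94 + 219))) = -70677*(40 + (1/4066)*(38 + 107*47961 + 2202702)/313) = -70677*(40 + (1/4066)*(1/313)*(38 + 5131827 + 2202702)) = -70677*(40 + (1/4066)*(1/313)*7334567) = -70677*(40 + 7334567/1272658) = -70677*58240887/1272658 = -4116291170499/1272658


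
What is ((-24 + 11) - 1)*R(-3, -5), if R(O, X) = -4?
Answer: 56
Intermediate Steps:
((-24 + 11) - 1)*R(-3, -5) = ((-24 + 11) - 1)*(-4) = (-13 - 1)*(-4) = -14*(-4) = 56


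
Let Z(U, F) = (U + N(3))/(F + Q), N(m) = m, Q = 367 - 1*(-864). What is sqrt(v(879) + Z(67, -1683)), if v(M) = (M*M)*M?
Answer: 19*sqrt(96089581414)/226 ≈ 26061.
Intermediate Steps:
Q = 1231 (Q = 367 + 864 = 1231)
v(M) = M**3 (v(M) = M**2*M = M**3)
Z(U, F) = (3 + U)/(1231 + F) (Z(U, F) = (U + 3)/(F + 1231) = (3 + U)/(1231 + F))
sqrt(v(879) + Z(67, -1683)) = sqrt(879**3 + (3 + 67)/(1231 - 1683)) = sqrt(679151439 + 70/(-452)) = sqrt(679151439 - 1/452*70) = sqrt(679151439 - 35/226) = sqrt(153488225179/226) = 19*sqrt(96089581414)/226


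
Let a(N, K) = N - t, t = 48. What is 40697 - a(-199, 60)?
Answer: 40944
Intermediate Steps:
a(N, K) = -48 + N (a(N, K) = N - 1*48 = N - 48 = -48 + N)
40697 - a(-199, 60) = 40697 - (-48 - 199) = 40697 - 1*(-247) = 40697 + 247 = 40944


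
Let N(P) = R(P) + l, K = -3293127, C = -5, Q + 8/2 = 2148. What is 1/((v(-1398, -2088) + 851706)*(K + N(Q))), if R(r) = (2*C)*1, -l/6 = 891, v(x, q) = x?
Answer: -1/2804726482764 ≈ -3.5654e-13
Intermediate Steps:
Q = 2144 (Q = -4 + 2148 = 2144)
l = -5346 (l = -6*891 = -5346)
R(r) = -10 (R(r) = (2*(-5))*1 = -10*1 = -10)
N(P) = -5356 (N(P) = -10 - 5346 = -5356)
1/((v(-1398, -2088) + 851706)*(K + N(Q))) = 1/((-1398 + 851706)*(-3293127 - 5356)) = 1/(850308*(-3298483)) = 1/(-2804726482764) = -1/2804726482764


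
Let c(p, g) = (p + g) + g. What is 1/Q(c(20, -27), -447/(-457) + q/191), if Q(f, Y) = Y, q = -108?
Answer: 87287/36021 ≈ 2.4232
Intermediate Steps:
c(p, g) = p + 2*g (c(p, g) = (g + p) + g = p + 2*g)
1/Q(c(20, -27), -447/(-457) + q/191) = 1/(-447/(-457) - 108/191) = 1/(-447*(-1/457) - 108*1/191) = 1/(447/457 - 108/191) = 1/(36021/87287) = 87287/36021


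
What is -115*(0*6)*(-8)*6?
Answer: 0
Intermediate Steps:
-115*(0*6)*(-8)*6 = -115*0*(-8)*6 = -0*6 = -115*0 = 0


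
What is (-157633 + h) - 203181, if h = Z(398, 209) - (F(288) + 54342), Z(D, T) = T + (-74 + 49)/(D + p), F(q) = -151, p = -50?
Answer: -144349033/348 ≈ -4.1480e+5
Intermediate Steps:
Z(D, T) = T - 25/(-50 + D) (Z(D, T) = T + (-74 + 49)/(D - 50) = T - 25/(-50 + D))
h = -18785761/348 (h = (-25 - 50*209 + 398*209)/(-50 + 398) - (-151 + 54342) = (-25 - 10450 + 83182)/348 - 1*54191 = (1/348)*72707 - 54191 = 72707/348 - 54191 = -18785761/348 ≈ -53982.)
(-157633 + h) - 203181 = (-157633 - 18785761/348) - 203181 = -73642045/348 - 203181 = -144349033/348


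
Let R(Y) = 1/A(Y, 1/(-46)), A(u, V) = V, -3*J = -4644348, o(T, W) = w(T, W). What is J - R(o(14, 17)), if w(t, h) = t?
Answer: 1548162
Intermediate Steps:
o(T, W) = T
J = 1548116 (J = -⅓*(-4644348) = 1548116)
R(Y) = -46 (R(Y) = 1/(1/(-46)) = 1/(-1/46) = -46)
J - R(o(14, 17)) = 1548116 - 1*(-46) = 1548116 + 46 = 1548162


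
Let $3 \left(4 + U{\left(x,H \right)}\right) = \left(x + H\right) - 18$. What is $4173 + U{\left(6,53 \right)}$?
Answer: $\frac{12548}{3} \approx 4182.7$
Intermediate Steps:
$U{\left(x,H \right)} = -10 + \frac{H}{3} + \frac{x}{3}$ ($U{\left(x,H \right)} = -4 + \frac{\left(x + H\right) - 18}{3} = -4 + \frac{\left(H + x\right) - 18}{3} = -4 + \frac{-18 + H + x}{3} = -4 + \left(-6 + \frac{H}{3} + \frac{x}{3}\right) = -10 + \frac{H}{3} + \frac{x}{3}$)
$4173 + U{\left(6,53 \right)} = 4173 + \left(-10 + \frac{1}{3} \cdot 53 + \frac{1}{3} \cdot 6\right) = 4173 + \left(-10 + \frac{53}{3} + 2\right) = 4173 + \frac{29}{3} = \frac{12548}{3}$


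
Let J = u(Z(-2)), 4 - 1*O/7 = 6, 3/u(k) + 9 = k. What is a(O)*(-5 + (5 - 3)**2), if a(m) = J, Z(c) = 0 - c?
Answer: 3/7 ≈ 0.42857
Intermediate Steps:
Z(c) = -c
u(k) = 3/(-9 + k)
O = -14 (O = 28 - 7*6 = 28 - 42 = -14)
J = -3/7 (J = 3/(-9 - 1*(-2)) = 3/(-9 + 2) = 3/(-7) = 3*(-1/7) = -3/7 ≈ -0.42857)
a(m) = -3/7
a(O)*(-5 + (5 - 3)**2) = -3*(-5 + (5 - 3)**2)/7 = -3*(-5 + 2**2)/7 = -3*(-5 + 4)/7 = -3/7*(-1) = 3/7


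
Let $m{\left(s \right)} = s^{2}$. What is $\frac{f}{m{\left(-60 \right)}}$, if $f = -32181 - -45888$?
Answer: $\frac{1523}{400} \approx 3.8075$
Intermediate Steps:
$f = 13707$ ($f = -32181 + 45888 = 13707$)
$\frac{f}{m{\left(-60 \right)}} = \frac{13707}{\left(-60\right)^{2}} = \frac{13707}{3600} = 13707 \cdot \frac{1}{3600} = \frac{1523}{400}$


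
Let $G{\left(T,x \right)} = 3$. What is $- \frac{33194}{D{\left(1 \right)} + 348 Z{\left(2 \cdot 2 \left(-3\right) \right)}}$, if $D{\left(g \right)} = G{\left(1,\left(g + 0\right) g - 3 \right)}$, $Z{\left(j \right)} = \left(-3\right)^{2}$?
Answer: $- \frac{33194}{3135} \approx -10.588$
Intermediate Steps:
$Z{\left(j \right)} = 9$
$D{\left(g \right)} = 3$
$- \frac{33194}{D{\left(1 \right)} + 348 Z{\left(2 \cdot 2 \left(-3\right) \right)}} = - \frac{33194}{3 + 348 \cdot 9} = - \frac{33194}{3 + 3132} = - \frac{33194}{3135}$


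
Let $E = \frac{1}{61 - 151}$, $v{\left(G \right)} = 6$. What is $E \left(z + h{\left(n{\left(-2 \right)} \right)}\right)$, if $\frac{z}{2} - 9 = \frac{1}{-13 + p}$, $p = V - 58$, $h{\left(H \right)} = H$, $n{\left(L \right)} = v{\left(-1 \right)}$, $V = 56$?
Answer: $- \frac{179}{675} \approx -0.26519$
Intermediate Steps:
$n{\left(L \right)} = 6$
$p = -2$ ($p = 56 - 58 = -2$)
$z = \frac{268}{15}$ ($z = 18 + \frac{2}{-13 - 2} = 18 + \frac{2}{-15} = 18 + 2 \left(- \frac{1}{15}\right) = 18 - \frac{2}{15} = \frac{268}{15} \approx 17.867$)
$E = - \frac{1}{90}$ ($E = \frac{1}{-90} = - \frac{1}{90} \approx -0.011111$)
$E \left(z + h{\left(n{\left(-2 \right)} \right)}\right) = - \frac{\frac{268}{15} + 6}{90} = \left(- \frac{1}{90}\right) \frac{358}{15} = - \frac{179}{675}$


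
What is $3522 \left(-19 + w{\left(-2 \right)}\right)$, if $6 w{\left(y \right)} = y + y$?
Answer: $-69266$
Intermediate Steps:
$w{\left(y \right)} = \frac{y}{3}$ ($w{\left(y \right)} = \frac{y + y}{6} = \frac{2 y}{6} = \frac{y}{3}$)
$3522 \left(-19 + w{\left(-2 \right)}\right) = 3522 \left(-19 + \frac{1}{3} \left(-2\right)\right) = 3522 \left(-19 - \frac{2}{3}\right) = 3522 \left(- \frac{59}{3}\right) = -69266$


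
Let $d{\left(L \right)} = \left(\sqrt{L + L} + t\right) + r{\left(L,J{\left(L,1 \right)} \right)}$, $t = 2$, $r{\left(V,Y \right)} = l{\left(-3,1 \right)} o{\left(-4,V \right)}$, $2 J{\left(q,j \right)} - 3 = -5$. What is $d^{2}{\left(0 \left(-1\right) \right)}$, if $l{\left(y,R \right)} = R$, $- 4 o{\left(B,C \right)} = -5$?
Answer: $\frac{169}{16} \approx 10.563$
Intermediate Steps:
$o{\left(B,C \right)} = \frac{5}{4}$ ($o{\left(B,C \right)} = \left(- \frac{1}{4}\right) \left(-5\right) = \frac{5}{4}$)
$J{\left(q,j \right)} = -1$ ($J{\left(q,j \right)} = \frac{3}{2} + \frac{1}{2} \left(-5\right) = \frac{3}{2} - \frac{5}{2} = -1$)
$r{\left(V,Y \right)} = \frac{5}{4}$ ($r{\left(V,Y \right)} = 1 \cdot \frac{5}{4} = \frac{5}{4}$)
$d{\left(L \right)} = \frac{13}{4} + \sqrt{2} \sqrt{L}$ ($d{\left(L \right)} = \left(\sqrt{L + L} + 2\right) + \frac{5}{4} = \left(\sqrt{2 L} + 2\right) + \frac{5}{4} = \left(\sqrt{2} \sqrt{L} + 2\right) + \frac{5}{4} = \left(2 + \sqrt{2} \sqrt{L}\right) + \frac{5}{4} = \frac{13}{4} + \sqrt{2} \sqrt{L}$)
$d^{2}{\left(0 \left(-1\right) \right)} = \left(\frac{13}{4} + \sqrt{2} \sqrt{0 \left(-1\right)}\right)^{2} = \left(\frac{13}{4} + \sqrt{2} \sqrt{0}\right)^{2} = \left(\frac{13}{4} + \sqrt{2} \cdot 0\right)^{2} = \left(\frac{13}{4} + 0\right)^{2} = \left(\frac{13}{4}\right)^{2} = \frac{169}{16}$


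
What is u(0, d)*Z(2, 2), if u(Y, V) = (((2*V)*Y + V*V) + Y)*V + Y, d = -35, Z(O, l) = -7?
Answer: 300125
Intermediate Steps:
u(Y, V) = Y + V*(Y + V² + 2*V*Y) (u(Y, V) = ((2*V*Y + V²) + Y)*V + Y = ((V² + 2*V*Y) + Y)*V + Y = (Y + V² + 2*V*Y)*V + Y = V*(Y + V² + 2*V*Y) + Y = Y + V*(Y + V² + 2*V*Y))
u(0, d)*Z(2, 2) = (0 + (-35)³ - 35*0 + 2*0*(-35)²)*(-7) = (0 - 42875 + 0 + 2*0*1225)*(-7) = (0 - 42875 + 0 + 0)*(-7) = -42875*(-7) = 300125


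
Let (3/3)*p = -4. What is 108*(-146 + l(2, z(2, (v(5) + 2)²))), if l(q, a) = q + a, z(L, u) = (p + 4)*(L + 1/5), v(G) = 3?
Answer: -15552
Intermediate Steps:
p = -4
z(L, u) = 0 (z(L, u) = (-4 + 4)*(L + 1/5) = 0*(L + ⅕) = 0*(⅕ + L) = 0)
l(q, a) = a + q
108*(-146 + l(2, z(2, (v(5) + 2)²))) = 108*(-146 + (0 + 2)) = 108*(-146 + 2) = 108*(-144) = -15552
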